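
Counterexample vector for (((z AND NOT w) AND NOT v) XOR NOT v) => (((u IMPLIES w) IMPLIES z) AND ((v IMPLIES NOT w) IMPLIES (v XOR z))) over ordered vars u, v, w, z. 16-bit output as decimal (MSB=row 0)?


F1 = (((z AND NOT w) AND NOT v) XOR NOT v)
F2 = (((u IMPLIES w) IMPLIES z) AND ((v IMPLIES NOT w) IMPLIES (v XOR z)))
Counterexample to F1=>F2 is where F1=1 and F2=0.
Evaluate each row (bits = u,v,w,z, MSB first):
  row 0 [0000]: F1=1 F2=0 -> F1&~F2 -> 1
  row 1 [0001]: F1=0 F2=1 -> F1&~F2 -> 0
  row 2 [0010]: F1=1 F2=0 -> F1&~F2 -> 1
  row 3 [0011]: F1=1 F2=1 -> F1&~F2 -> 0
  row 4 [0100]: F1=0 F2=0 -> F1&~F2 -> 0
  row 5 [0101]: F1=0 F2=0 -> F1&~F2 -> 0
  row 6 [0110]: F1=0 F2=0 -> F1&~F2 -> 0
  row 7 [0111]: F1=0 F2=1 -> F1&~F2 -> 0
  row 8 [1000]: F1=1 F2=0 -> F1&~F2 -> 1
  row 9 [1001]: F1=0 F2=1 -> F1&~F2 -> 0
  row 10 [1010]: F1=1 F2=0 -> F1&~F2 -> 1
  row 11 [1011]: F1=1 F2=1 -> F1&~F2 -> 0
  row 12 [1100]: F1=0 F2=1 -> F1&~F2 -> 0
  row 13 [1101]: F1=0 F2=0 -> F1&~F2 -> 0
  row 14 [1110]: F1=0 F2=0 -> F1&~F2 -> 0
  row 15 [1111]: F1=0 F2=1 -> F1&~F2 -> 0
Full result column, 4 rows per line (u,v fixed per line; w,z runs 00..11 left to right):
  rows 0-3 [u,v=00]: 1010  = hex A
  rows 4-7 [u,v=01]: 0000  = hex 0
  rows 8-11 [u,v=10]: 1010  = hex A
  rows 12-15 [u,v=11]: 0000  = hex 0
Counterexample vector (row 0 .. row 15) = 1010000010100000
Output column grouped in 4s = 1010 0000 1010 0000 = 0xA0A0
Convert to decimal digit by digit (value = value*16 + digit):
  A -> 10
  10*16 + 0 = 160
  160*16 + 10 (A) = 2570
  2570*16 + 0 = 41120
Decimal = 41120

41120


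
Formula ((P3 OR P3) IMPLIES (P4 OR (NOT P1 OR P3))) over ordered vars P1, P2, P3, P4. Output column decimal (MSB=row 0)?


Formula: ((P3 OR P3) IMPLIES (P4 OR (NOT P1 OR P3))) over P1, P2, P3, P4 (16 rows)
Evaluate each row (bits = P1,P2,P3,P4, MSB first):
  row 0 [0000]: ((0 OR 0) IMPLIES (0 OR (NOT 0 OR 0))) -> 1
  row 1 [0001]: ((0 OR 0) IMPLIES (1 OR (NOT 0 OR 0))) -> 1
  row 2 [0010]: ((1 OR 1) IMPLIES (0 OR (NOT 0 OR 1))) -> 1
  row 3 [0011]: ((1 OR 1) IMPLIES (1 OR (NOT 0 OR 1))) -> 1
  row 4 [0100]: ((0 OR 0) IMPLIES (0 OR (NOT 0 OR 0))) -> 1
  row 5 [0101]: ((0 OR 0) IMPLIES (1 OR (NOT 0 OR 0))) -> 1
  row 6 [0110]: ((1 OR 1) IMPLIES (0 OR (NOT 0 OR 1))) -> 1
  row 7 [0111]: ((1 OR 1) IMPLIES (1 OR (NOT 0 OR 1))) -> 1
  row 8 [1000]: ((0 OR 0) IMPLIES (0 OR (NOT 1 OR 0))) -> 1
  row 9 [1001]: ((0 OR 0) IMPLIES (1 OR (NOT 1 OR 0))) -> 1
  row 10 [1010]: ((1 OR 1) IMPLIES (0 OR (NOT 1 OR 1))) -> 1
  row 11 [1011]: ((1 OR 1) IMPLIES (1 OR (NOT 1 OR 1))) -> 1
  row 12 [1100]: ((0 OR 0) IMPLIES (0 OR (NOT 1 OR 0))) -> 1
  row 13 [1101]: ((0 OR 0) IMPLIES (1 OR (NOT 1 OR 0))) -> 1
  row 14 [1110]: ((1 OR 1) IMPLIES (0 OR (NOT 1 OR 1))) -> 1
  row 15 [1111]: ((1 OR 1) IMPLIES (1 OR (NOT 1 OR 1))) -> 1
Full result column, 4 rows per line (P1,P2 fixed per line; P3,P4 runs 00..11 left to right):
  rows 0-3 [P1,P2=00]: 1111  = hex F
  rows 4-7 [P1,P2=01]: 1111  = hex F
  rows 8-11 [P1,P2=10]: 1111  = hex F
  rows 12-15 [P1,P2=11]: 1111  = hex F
Output column (row 0 .. row 15) = 1111111111111111
Output column grouped in 4s = 1111 1111 1111 1111 = 0xFFFF
Convert to decimal digit by digit (value = value*16 + digit):
  F -> 15
  15*16 + 15 (F) = 255
  255*16 + 15 (F) = 4095
  4095*16 + 15 (F) = 65535
Decimal = 65535

65535


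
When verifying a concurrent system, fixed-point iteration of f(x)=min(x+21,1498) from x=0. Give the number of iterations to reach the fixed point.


Step 1: x=0, cap=1498, increment=21
Step 2: x grows by 21 each step until capped at 1498; fixed point is x=1498
Step 3: iterations = ceil(1498/21) = 72

72


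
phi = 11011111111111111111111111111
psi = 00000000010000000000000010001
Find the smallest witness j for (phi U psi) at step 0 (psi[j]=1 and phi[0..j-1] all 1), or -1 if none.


(phi U psi) at 0: need smallest j with psi[j]=1 and phi[i]=1 for all i in [0,j).
Scan from step 0:
  step 0: phi=1, psi=0 -> continue
  step 1: phi=1, psi=0 -> continue
  step 2: phi=0 -> phi-prefix broken from here
  step 9: psi=1 but phi already failed -> not a witness
  step 24: psi=1 but phi already failed -> not a witness
  step 28: psi=1 but phi already failed -> not a witness
  end of trace: no witness -> -1
Witness step = -1

-1


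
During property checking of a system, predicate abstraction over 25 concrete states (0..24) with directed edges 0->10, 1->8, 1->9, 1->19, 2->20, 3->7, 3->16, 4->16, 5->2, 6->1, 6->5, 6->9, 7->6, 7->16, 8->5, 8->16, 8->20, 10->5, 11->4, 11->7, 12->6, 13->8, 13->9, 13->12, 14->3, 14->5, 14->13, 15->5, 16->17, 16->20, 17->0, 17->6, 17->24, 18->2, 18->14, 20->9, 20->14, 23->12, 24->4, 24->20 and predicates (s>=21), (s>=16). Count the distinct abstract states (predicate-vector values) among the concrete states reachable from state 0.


BFS from 0:
Concrete reachable: {0, 1, 2, 3, 4, 5, 6, 7, 8, 9, 10, 12, 13, 14, 16, 17, 19, 20, 24}
Abstract via predicates (s>=21), (s>=16):
  (0,0) <- {0, 1, 2, 3, 4, 5, 6, 7, 8, 9, 10, 12, 13, 14}
  (0,1) <- {16, 17, 19, 20}
  (1,1) <- {24}
Distinct abstract states = 3

3


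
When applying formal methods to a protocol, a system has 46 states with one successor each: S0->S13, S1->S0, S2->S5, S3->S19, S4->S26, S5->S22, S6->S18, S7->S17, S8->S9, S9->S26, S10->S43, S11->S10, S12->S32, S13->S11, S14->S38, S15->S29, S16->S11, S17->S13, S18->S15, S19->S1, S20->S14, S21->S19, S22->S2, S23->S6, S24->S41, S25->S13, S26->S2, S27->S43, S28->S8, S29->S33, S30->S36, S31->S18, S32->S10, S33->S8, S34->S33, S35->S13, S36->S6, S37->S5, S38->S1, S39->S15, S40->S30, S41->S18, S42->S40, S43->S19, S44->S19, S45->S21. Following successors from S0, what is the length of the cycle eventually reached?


Trace from S0 until a state repeats:
  S0 -> S13 -> S11 -> S10 -> S43 -> S19 -> S1 -> S0
S0 first seen at step 0, revisited at step 7.
Cycle length = 7 - 0 = 7

7


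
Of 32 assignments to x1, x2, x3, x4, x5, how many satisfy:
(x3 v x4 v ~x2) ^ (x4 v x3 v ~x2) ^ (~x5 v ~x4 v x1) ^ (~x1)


CNF with 4 clauses over 5 vars (32 assignments).
An assignment satisfies CNF iff every clause has >=1 true literal.
Check each row (bits = x1,x2,x3,x4,x5; clause T/F shown):
  row 0 [00000]: clauses=TTTT -> 1
  row 1 [00001]: clauses=TTTT -> 1
  row 2 [00010]: clauses=TTTT -> 1
  row 3 [00011]: clauses=TTFT -> 0
  row 4 [00100]: clauses=TTTT -> 1
  row 5 [00101]: clauses=TTTT -> 1
  row 6 [00110]: clauses=TTTT -> 1
  row 7 [00111]: clauses=TTFT -> 0
  row 8 [01000]: clauses=FFTT -> 0
  row 9 [01001]: clauses=FFTT -> 0
  row 10 [01010]: clauses=TTTT -> 1
  row 11 [01011]: clauses=TTFT -> 0
  row 12 [01100]: clauses=TTTT -> 1
  row 13 [01101]: clauses=TTTT -> 1
  row 14 [01110]: clauses=TTTT -> 1
  row 15 [01111]: clauses=TTFT -> 0
  row 16 [10000]: clauses=TTTF -> 0
  row 17 [10001]: clauses=TTTF -> 0
  row 18 [10010]: clauses=TTTF -> 0
  row 19 [10011]: clauses=TTTF -> 0
  row 20 [10100]: clauses=TTTF -> 0
  row 21 [10101]: clauses=TTTF -> 0
  row 22 [10110]: clauses=TTTF -> 0
  row 23 [10111]: clauses=TTTF -> 0
  row 24 [11000]: clauses=FFTF -> 0
  row 25 [11001]: clauses=FFTF -> 0
  row 26 [11010]: clauses=TTTF -> 0
  row 27 [11011]: clauses=TTTF -> 0
  row 28 [11100]: clauses=TTTF -> 0
  row 29 [11101]: clauses=TTTF -> 0
  row 30 [11110]: clauses=TTTF -> 0
  row 31 [11111]: clauses=TTTF -> 0
Full result column, 8 rows per line (x1,x2 fixed per line; x3,x4,x5 runs 000..111 left to right):
  rows 0-7 [x1,x2=00]: 11101110  (ones: 6)
  rows 8-15 [x1,x2=01]: 00101110  (ones: 4)
  rows 16-23 [x1,x2=10]: 00000000  (ones: 0)
  rows 24-31 [x1,x2=11]: 00000000  (ones: 0)
Satisfying assignments = 6+4+0+0 = 10

10


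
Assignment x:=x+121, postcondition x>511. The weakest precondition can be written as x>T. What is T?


Formula: wp(x:=E, P) = P[E/x] (substitute E for x in postcondition)
Step 1: Postcondition: x>511
Step 2: Substitute x+121 for x: x+121>511
Step 3: Solve for x: x > 511-121 = 390

390


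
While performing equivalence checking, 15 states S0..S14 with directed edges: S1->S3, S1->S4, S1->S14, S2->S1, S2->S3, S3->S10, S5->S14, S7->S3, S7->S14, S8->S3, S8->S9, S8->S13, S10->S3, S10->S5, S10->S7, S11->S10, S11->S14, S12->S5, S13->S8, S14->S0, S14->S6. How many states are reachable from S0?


BFS from S0:
  layer 0: {S0}
Reachable set: {S0}
Count = 1

1


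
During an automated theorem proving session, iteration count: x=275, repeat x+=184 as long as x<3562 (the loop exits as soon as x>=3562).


Step 1: x goes from 275 toward 3562 by 184; the body runs while x<3562, so iterations = ceil((bound-start)/step)
Step 2: Distance=3287
Step 3: ceil(3287/184)=18

18


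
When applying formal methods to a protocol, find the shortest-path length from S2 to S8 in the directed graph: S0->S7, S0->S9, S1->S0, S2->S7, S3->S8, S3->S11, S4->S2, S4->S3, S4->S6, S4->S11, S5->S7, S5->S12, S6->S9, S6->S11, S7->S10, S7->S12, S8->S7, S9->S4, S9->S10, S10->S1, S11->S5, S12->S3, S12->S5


BFS layer-by-layer from S2:
  dist 0: {S2}
  dist 1: {S7}
  dist 2: {S10, S12}
  dist 3: {S1, S3, S5}
  dist 4: {S0, S8, S11}
  -> S8 reached at distance 4
Shortest path length = 4

4


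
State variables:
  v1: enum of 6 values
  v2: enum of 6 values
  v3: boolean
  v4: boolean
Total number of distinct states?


State space = product of domain sizes of all variables.
Domain sizes:
  v1 (enum of 6 values): 6
  v2 (enum of 6 values): 6
  v3 (boolean): 2
  v4 (boolean): 2
Product = 6 * 6 * 2 * 2 = 144

144


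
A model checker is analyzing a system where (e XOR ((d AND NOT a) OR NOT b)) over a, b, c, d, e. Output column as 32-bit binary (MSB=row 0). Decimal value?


Formula: (e XOR ((d AND NOT a) OR NOT b)) over a, b, c, d, e (32 rows)
Evaluate each row (bits = a,b,c,d,e, MSB first):
  row 0 [00000]: (0 XOR ((0 AND NOT 0) OR NOT 0)) -> 1
  row 1 [00001]: (1 XOR ((0 AND NOT 0) OR NOT 0)) -> 0
  row 2 [00010]: (0 XOR ((1 AND NOT 0) OR NOT 0)) -> 1
  row 3 [00011]: (1 XOR ((1 AND NOT 0) OR NOT 0)) -> 0
  row 4 [00100]: (0 XOR ((0 AND NOT 0) OR NOT 0)) -> 1
  row 5 [00101]: (1 XOR ((0 AND NOT 0) OR NOT 0)) -> 0
  row 6 [00110]: (0 XOR ((1 AND NOT 0) OR NOT 0)) -> 1
  row 7 [00111]: (1 XOR ((1 AND NOT 0) OR NOT 0)) -> 0
  row 8 [01000]: (0 XOR ((0 AND NOT 0) OR NOT 1)) -> 0
  row 9 [01001]: (1 XOR ((0 AND NOT 0) OR NOT 1)) -> 1
  row 10 [01010]: (0 XOR ((1 AND NOT 0) OR NOT 1)) -> 1
  row 11 [01011]: (1 XOR ((1 AND NOT 0) OR NOT 1)) -> 0
  row 12 [01100]: (0 XOR ((0 AND NOT 0) OR NOT 1)) -> 0
  row 13 [01101]: (1 XOR ((0 AND NOT 0) OR NOT 1)) -> 1
  row 14 [01110]: (0 XOR ((1 AND NOT 0) OR NOT 1)) -> 1
  row 15 [01111]: (1 XOR ((1 AND NOT 0) OR NOT 1)) -> 0
  row 16 [10000]: (0 XOR ((0 AND NOT 1) OR NOT 0)) -> 1
  row 17 [10001]: (1 XOR ((0 AND NOT 1) OR NOT 0)) -> 0
  row 18 [10010]: (0 XOR ((1 AND NOT 1) OR NOT 0)) -> 1
  row 19 [10011]: (1 XOR ((1 AND NOT 1) OR NOT 0)) -> 0
  row 20 [10100]: (0 XOR ((0 AND NOT 1) OR NOT 0)) -> 1
  row 21 [10101]: (1 XOR ((0 AND NOT 1) OR NOT 0)) -> 0
  row 22 [10110]: (0 XOR ((1 AND NOT 1) OR NOT 0)) -> 1
  row 23 [10111]: (1 XOR ((1 AND NOT 1) OR NOT 0)) -> 0
  row 24 [11000]: (0 XOR ((0 AND NOT 1) OR NOT 1)) -> 0
  row 25 [11001]: (1 XOR ((0 AND NOT 1) OR NOT 1)) -> 1
  row 26 [11010]: (0 XOR ((1 AND NOT 1) OR NOT 1)) -> 0
  row 27 [11011]: (1 XOR ((1 AND NOT 1) OR NOT 1)) -> 1
  row 28 [11100]: (0 XOR ((0 AND NOT 1) OR NOT 1)) -> 0
  row 29 [11101]: (1 XOR ((0 AND NOT 1) OR NOT 1)) -> 1
  row 30 [11110]: (0 XOR ((1 AND NOT 1) OR NOT 1)) -> 0
  row 31 [11111]: (1 XOR ((1 AND NOT 1) OR NOT 1)) -> 1
Full result column, 4 rows per line (a,b,c fixed per line; d,e runs 00..11 left to right):
  rows 0-3 [a,b,c=000]: 1010  = hex A
  rows 4-7 [a,b,c=001]: 1010  = hex A
  rows 8-11 [a,b,c=010]: 0110  = hex 6
  rows 12-15 [a,b,c=011]: 0110  = hex 6
  rows 16-19 [a,b,c=100]: 1010  = hex A
  rows 20-23 [a,b,c=101]: 1010  = hex A
  rows 24-27 [a,b,c=110]: 0101  = hex 5
  rows 28-31 [a,b,c=111]: 0101  = hex 5
Output column (row 0 .. row 31) = 10101010011001101010101001010101
Output column grouped in 4s = 1010 1010 0110 0110 1010 1010 0101 0101 = 0xAA66AA55
Convert to decimal digit by digit (value = value*16 + digit):
  A -> 10
  10*16 + 10 (A) = 170
  170*16 + 6 = 2726
  2726*16 + 6 = 43622
  43622*16 + 10 (A) = 697962
  697962*16 + 10 (A) = 11167402
  11167402*16 + 5 = 178678437
  178678437*16 + 5 = 2858854997
Decimal = 2858854997

2858854997


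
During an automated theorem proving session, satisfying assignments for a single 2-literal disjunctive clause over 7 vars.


Step 1: Total=2^7=128
Step 2: Unsat when all 2 false: 2^5=32
Step 3: Sat=128-32=96

96


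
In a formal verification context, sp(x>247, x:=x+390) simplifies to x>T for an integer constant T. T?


Formula: sp(P, x:=E) = exists old_x. (x = E[old_x/x]) AND P[old_x/x] (old_x is the value of x before the assignment; eliminate old_x by solving x = E[old_x/x] for old_x)
Step 1: Precondition P: x>247, i.e. old_x > 247
Step 2: Assignment gives x = old_x + 390, so old_x = x - 390
Step 3: Substitute into P: x - 390 > 247
Step 4: Simplify: x > 247+390 = 637

637


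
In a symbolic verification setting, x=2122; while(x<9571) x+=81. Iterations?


Step 1: x goes from 2122 toward 9571 by 81; the body runs while x<9571, so iterations = ceil((bound-start)/step)
Step 2: Distance=7449
Step 3: ceil(7449/81)=92

92


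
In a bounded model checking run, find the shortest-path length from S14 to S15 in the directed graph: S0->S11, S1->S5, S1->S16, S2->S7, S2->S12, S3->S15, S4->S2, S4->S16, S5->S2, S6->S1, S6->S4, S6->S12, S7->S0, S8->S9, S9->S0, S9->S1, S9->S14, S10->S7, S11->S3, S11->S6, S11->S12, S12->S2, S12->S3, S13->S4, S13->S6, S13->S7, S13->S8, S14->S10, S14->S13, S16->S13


BFS layer-by-layer from S14:
  dist 0: {S14}
  dist 1: {S10, S13}
  dist 2: {S4, S6, S7, S8}
  dist 3: {S0, S1, S2, S9, S12, S16}
  dist 4: {S3, S5, S11}
  dist 5: {S15}
  -> S15 reached at distance 5
Shortest path length = 5

5


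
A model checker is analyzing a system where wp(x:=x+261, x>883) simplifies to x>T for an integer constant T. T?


Formula: wp(x:=E, P) = P[E/x] (substitute E for x in postcondition)
Step 1: Postcondition: x>883
Step 2: Substitute x+261 for x: x+261>883
Step 3: Solve for x: x > 883-261 = 622

622


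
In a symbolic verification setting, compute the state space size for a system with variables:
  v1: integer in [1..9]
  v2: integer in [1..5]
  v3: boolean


State space = product of domain sizes of all variables.
Domain sizes:
  v1 (integer in [1..9]): 9
  v2 (integer in [1..5]): 5
  v3 (boolean): 2
Product = 9 * 5 * 2 = 90

90


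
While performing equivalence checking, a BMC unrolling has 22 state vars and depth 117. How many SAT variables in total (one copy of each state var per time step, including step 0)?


BMC unrolls to depth k, creating one copy of each state var for steps 0..k.
Step count = 117 + 1 = 118 (steps 0 through 117)
Vars per step = 22
Total = 22 * 118 = 2596

2596


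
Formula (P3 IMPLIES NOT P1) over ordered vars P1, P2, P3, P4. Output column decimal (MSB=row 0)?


Formula: (P3 IMPLIES NOT P1) over P1, P2, P3, P4 (16 rows)
Evaluate each row (bits = P1,P2,P3,P4, MSB first):
  row 0 [0000]: (0 IMPLIES NOT 0) -> 1
  row 1 [0001]: (0 IMPLIES NOT 0) -> 1
  row 2 [0010]: (1 IMPLIES NOT 0) -> 1
  row 3 [0011]: (1 IMPLIES NOT 0) -> 1
  row 4 [0100]: (0 IMPLIES NOT 0) -> 1
  row 5 [0101]: (0 IMPLIES NOT 0) -> 1
  row 6 [0110]: (1 IMPLIES NOT 0) -> 1
  row 7 [0111]: (1 IMPLIES NOT 0) -> 1
  row 8 [1000]: (0 IMPLIES NOT 1) -> 1
  row 9 [1001]: (0 IMPLIES NOT 1) -> 1
  row 10 [1010]: (1 IMPLIES NOT 1) -> 0
  row 11 [1011]: (1 IMPLIES NOT 1) -> 0
  row 12 [1100]: (0 IMPLIES NOT 1) -> 1
  row 13 [1101]: (0 IMPLIES NOT 1) -> 1
  row 14 [1110]: (1 IMPLIES NOT 1) -> 0
  row 15 [1111]: (1 IMPLIES NOT 1) -> 0
Full result column, 4 rows per line (P1,P2 fixed per line; P3,P4 runs 00..11 left to right):
  rows 0-3 [P1,P2=00]: 1111  = hex F
  rows 4-7 [P1,P2=01]: 1111  = hex F
  rows 8-11 [P1,P2=10]: 1100  = hex C
  rows 12-15 [P1,P2=11]: 1100  = hex C
Output column (row 0 .. row 15) = 1111111111001100
Output column grouped in 4s = 1111 1111 1100 1100 = 0xFFCC
Convert to decimal digit by digit (value = value*16 + digit):
  F -> 15
  15*16 + 15 (F) = 255
  255*16 + 12 (C) = 4092
  4092*16 + 12 (C) = 65484
Decimal = 65484

65484


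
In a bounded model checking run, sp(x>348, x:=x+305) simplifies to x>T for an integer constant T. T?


Formula: sp(P, x:=E) = exists old_x. (x = E[old_x/x]) AND P[old_x/x] (old_x is the value of x before the assignment; eliminate old_x by solving x = E[old_x/x] for old_x)
Step 1: Precondition P: x>348, i.e. old_x > 348
Step 2: Assignment gives x = old_x + 305, so old_x = x - 305
Step 3: Substitute into P: x - 305 > 348
Step 4: Simplify: x > 348+305 = 653

653


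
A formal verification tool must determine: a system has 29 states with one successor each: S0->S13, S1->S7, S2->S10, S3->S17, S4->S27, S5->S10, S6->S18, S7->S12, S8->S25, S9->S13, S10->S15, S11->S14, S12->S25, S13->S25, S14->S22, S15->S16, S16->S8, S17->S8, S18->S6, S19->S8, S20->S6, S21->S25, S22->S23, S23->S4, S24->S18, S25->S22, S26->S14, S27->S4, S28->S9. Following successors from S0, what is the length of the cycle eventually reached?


Trace from S0 until a state repeats:
  S0 -> S13 -> S25 -> S22 -> S23 -> S4 -> S27 -> S4
S4 first seen at step 5, revisited at step 7.
Cycle length = 7 - 5 = 2

2


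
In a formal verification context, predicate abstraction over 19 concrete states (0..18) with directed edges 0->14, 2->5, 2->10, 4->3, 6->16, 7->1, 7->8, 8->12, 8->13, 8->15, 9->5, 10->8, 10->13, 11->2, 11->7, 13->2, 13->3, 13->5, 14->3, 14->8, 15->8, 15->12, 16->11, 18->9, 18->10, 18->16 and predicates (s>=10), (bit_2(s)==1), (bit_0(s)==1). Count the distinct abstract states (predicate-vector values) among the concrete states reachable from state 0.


BFS from 0:
Concrete reachable: {0, 2, 3, 5, 8, 10, 12, 13, 14, 15}
Abstract via predicates (s>=10), (bit_2(s)==1), (bit_0(s)==1):
  (0,0,0) <- {0, 2, 8}
  (0,0,1) <- {3}
  (0,1,1) <- {5}
  (1,0,0) <- {10}
  (1,1,0) <- {12, 14}
  (1,1,1) <- {13, 15}
Distinct abstract states = 6

6


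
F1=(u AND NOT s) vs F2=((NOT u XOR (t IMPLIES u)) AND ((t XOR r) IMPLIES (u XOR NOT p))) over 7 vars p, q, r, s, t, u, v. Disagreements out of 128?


F1 = (u AND NOT s)
F2 = ((NOT u XOR (t IMPLIES u)) AND ((t XOR r) IMPLIES (u XOR NOT p)))
Evaluate both on each of 128 rows (bits = p,q,r,s,t,u,v):
  row 0 [0000000]: F1=0 F2=0 -> 0
  row 1 [0000001]: F1=0 F2=0 -> 0
  row 2 [0000010]: F1=1 F2=1 -> 0
  row 3 [0000011]: F1=1 F2=1 -> 0
  row 4 [0000100]: F1=0 F2=1 (differ) -> 1
  (every remaining row is evaluated the same way; all 128 results are listed next)
Full result column, 8 rows per line (p,q,r,s fixed per line; t,u,v runs 000..111 left to right):
  rows 0-7 [p,q,r,s=0000]: 00001111  (ones: 4)
  rows 8-15 [p,q,r,s=0001]: 00111100  (ones: 4)
  rows 16-23 [p,q,r,s=0010]: 00111100  (ones: 4)
  rows 24-31 [p,q,r,s=0011]: 00001111  (ones: 4)
  rows 32-39 [p,q,r,s=0100]: 00001111  (ones: 4)
  rows 40-47 [p,q,r,s=0101]: 00111100  (ones: 4)
  rows 48-55 [p,q,r,s=0110]: 00111100  (ones: 4)
  rows 56-63 [p,q,r,s=0111]: 00001111  (ones: 4)
  rows 64-71 [p,q,r,s=1000]: 00000000  (ones: 0)
  rows 72-79 [p,q,r,s=1001]: 00110011  (ones: 4)
  rows 80-87 [p,q,r,s=1010]: 00001100  (ones: 2)
  rows 88-95 [p,q,r,s=1011]: 00111111  (ones: 6)
  rows 96-103 [p,q,r,s=1100]: 00000000  (ones: 0)
  rows 104-111 [p,q,r,s=1101]: 00110011  (ones: 4)
  rows 112-119 [p,q,r,s=1110]: 00001100  (ones: 2)
  rows 120-127 [p,q,r,s=1111]: 00111111  (ones: 6)
Disagreements = 4+4+4+4+4+4+4+4+0+4+2+6+0+4+2+6 = 56

56


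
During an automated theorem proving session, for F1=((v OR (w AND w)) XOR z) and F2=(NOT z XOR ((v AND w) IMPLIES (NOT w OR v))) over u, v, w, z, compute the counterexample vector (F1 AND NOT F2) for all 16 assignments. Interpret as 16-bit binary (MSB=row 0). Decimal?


F1 = ((v OR (w AND w)) XOR z)
F2 = (NOT z XOR ((v AND w) IMPLIES (NOT w OR v)))
Counterexample to F1=>F2 is where F1=1 and F2=0.
Evaluate each row (bits = u,v,w,z, MSB first):
  row 0 [0000]: F1=0 F2=0 -> F1&~F2 -> 0
  row 1 [0001]: F1=1 F2=1 -> F1&~F2 -> 0
  row 2 [0010]: F1=1 F2=0 -> F1&~F2 -> 1
  row 3 [0011]: F1=0 F2=1 -> F1&~F2 -> 0
  row 4 [0100]: F1=1 F2=0 -> F1&~F2 -> 1
  row 5 [0101]: F1=0 F2=1 -> F1&~F2 -> 0
  row 6 [0110]: F1=1 F2=0 -> F1&~F2 -> 1
  row 7 [0111]: F1=0 F2=1 -> F1&~F2 -> 0
  row 8 [1000]: F1=0 F2=0 -> F1&~F2 -> 0
  row 9 [1001]: F1=1 F2=1 -> F1&~F2 -> 0
  row 10 [1010]: F1=1 F2=0 -> F1&~F2 -> 1
  row 11 [1011]: F1=0 F2=1 -> F1&~F2 -> 0
  row 12 [1100]: F1=1 F2=0 -> F1&~F2 -> 1
  row 13 [1101]: F1=0 F2=1 -> F1&~F2 -> 0
  row 14 [1110]: F1=1 F2=0 -> F1&~F2 -> 1
  row 15 [1111]: F1=0 F2=1 -> F1&~F2 -> 0
Full result column, 4 rows per line (u,v fixed per line; w,z runs 00..11 left to right):
  rows 0-3 [u,v=00]: 0010  = hex 2
  rows 4-7 [u,v=01]: 1010  = hex A
  rows 8-11 [u,v=10]: 0010  = hex 2
  rows 12-15 [u,v=11]: 1010  = hex A
Counterexample vector (row 0 .. row 15) = 0010101000101010
Output column grouped in 4s = 0010 1010 0010 1010 = 0x2A2A
Convert to decimal digit by digit (value = value*16 + digit):
  2 -> 2
  2*16 + 10 (A) = 42
  42*16 + 2 = 674
  674*16 + 10 (A) = 10794
Decimal = 10794

10794


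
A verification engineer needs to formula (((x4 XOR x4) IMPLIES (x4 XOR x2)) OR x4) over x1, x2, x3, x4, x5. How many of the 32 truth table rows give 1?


Formula: (((x4 XOR x4) IMPLIES (x4 XOR x2)) OR x4) over 5 vars (32 rows)
Evaluate each row (x1, x2, x3, x4, x5 as bits, MSB first):
  row 0 [00000]: (((0 XOR 0) IMPLIES (0 XOR 0)) OR 0) -> 1
  row 1 [00001]: (((0 XOR 0) IMPLIES (0 XOR 0)) OR 0) -> 1
  row 2 [00010]: (((1 XOR 1) IMPLIES (1 XOR 0)) OR 1) -> 1
  row 3 [00011]: (((1 XOR 1) IMPLIES (1 XOR 0)) OR 1) -> 1
  row 4 [00100]: (((0 XOR 0) IMPLIES (0 XOR 0)) OR 0) -> 1
  row 5 [00101]: (((0 XOR 0) IMPLIES (0 XOR 0)) OR 0) -> 1
  row 6 [00110]: (((1 XOR 1) IMPLIES (1 XOR 0)) OR 1) -> 1
  row 7 [00111]: (((1 XOR 1) IMPLIES (1 XOR 0)) OR 1) -> 1
  row 8 [01000]: (((0 XOR 0) IMPLIES (0 XOR 1)) OR 0) -> 1
  row 9 [01001]: (((0 XOR 0) IMPLIES (0 XOR 1)) OR 0) -> 1
  row 10 [01010]: (((1 XOR 1) IMPLIES (1 XOR 1)) OR 1) -> 1
  row 11 [01011]: (((1 XOR 1) IMPLIES (1 XOR 1)) OR 1) -> 1
  row 12 [01100]: (((0 XOR 0) IMPLIES (0 XOR 1)) OR 0) -> 1
  row 13 [01101]: (((0 XOR 0) IMPLIES (0 XOR 1)) OR 0) -> 1
  row 14 [01110]: (((1 XOR 1) IMPLIES (1 XOR 1)) OR 1) -> 1
  row 15 [01111]: (((1 XOR 1) IMPLIES (1 XOR 1)) OR 1) -> 1
  row 16 [10000]: (((0 XOR 0) IMPLIES (0 XOR 0)) OR 0) -> 1
  row 17 [10001]: (((0 XOR 0) IMPLIES (0 XOR 0)) OR 0) -> 1
  row 18 [10010]: (((1 XOR 1) IMPLIES (1 XOR 0)) OR 1) -> 1
  row 19 [10011]: (((1 XOR 1) IMPLIES (1 XOR 0)) OR 1) -> 1
  row 20 [10100]: (((0 XOR 0) IMPLIES (0 XOR 0)) OR 0) -> 1
  row 21 [10101]: (((0 XOR 0) IMPLIES (0 XOR 0)) OR 0) -> 1
  row 22 [10110]: (((1 XOR 1) IMPLIES (1 XOR 0)) OR 1) -> 1
  row 23 [10111]: (((1 XOR 1) IMPLIES (1 XOR 0)) OR 1) -> 1
  row 24 [11000]: (((0 XOR 0) IMPLIES (0 XOR 1)) OR 0) -> 1
  row 25 [11001]: (((0 XOR 0) IMPLIES (0 XOR 1)) OR 0) -> 1
  row 26 [11010]: (((1 XOR 1) IMPLIES (1 XOR 1)) OR 1) -> 1
  row 27 [11011]: (((1 XOR 1) IMPLIES (1 XOR 1)) OR 1) -> 1
  row 28 [11100]: (((0 XOR 0) IMPLIES (0 XOR 1)) OR 0) -> 1
  row 29 [11101]: (((0 XOR 0) IMPLIES (0 XOR 1)) OR 0) -> 1
  row 30 [11110]: (((1 XOR 1) IMPLIES (1 XOR 1)) OR 1) -> 1
  row 31 [11111]: (((1 XOR 1) IMPLIES (1 XOR 1)) OR 1) -> 1
Full result column, 8 rows per line (x1,x2 fixed per line; x3,x4,x5 runs 000..111 left to right):
  rows 0-7 [x1,x2=00]: 11111111  (ones: 8)
  rows 8-15 [x1,x2=01]: 11111111  (ones: 8)
  rows 16-23 [x1,x2=10]: 11111111  (ones: 8)
  rows 24-31 [x1,x2=11]: 11111111  (ones: 8)
Count of 1-rows = 8+8+8+8 = 32

32


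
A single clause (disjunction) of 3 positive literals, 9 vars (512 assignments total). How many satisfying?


Step 1: Total=2^9=512
Step 2: Unsat when all 3 false: 2^6=64
Step 3: Sat=512-64=448

448


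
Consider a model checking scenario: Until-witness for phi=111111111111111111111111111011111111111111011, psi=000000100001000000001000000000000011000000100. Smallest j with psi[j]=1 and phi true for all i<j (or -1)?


(phi U psi) at 0: need smallest j with psi[j]=1 and phi[i]=1 for all i in [0,j).
Scan from step 0:
  step 0: phi=1, psi=0 -> continue
  step 1: phi=1, psi=0 -> continue
  step 2: phi=1, psi=0 -> continue
  step 3: phi=1, psi=0 -> continue
  step 6: psi=1 and phi held for [0,6) -> witness found
Witness step = 6

6


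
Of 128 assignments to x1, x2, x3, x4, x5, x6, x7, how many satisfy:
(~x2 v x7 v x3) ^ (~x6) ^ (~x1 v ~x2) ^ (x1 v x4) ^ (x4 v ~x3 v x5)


CNF with 5 clauses over 7 vars (128 assignments).
An assignment satisfies CNF iff every clause has >=1 true literal.
Check each row (bits = x1,x2,x3,x4,x5,x6,x7; clause T/F shown):
  row 0 [0000000]: clauses=TTTFT -> 0
  row 1 [0000001]: clauses=TTTFT -> 0
  row 2 [0000010]: clauses=TFTFT -> 0
  row 3 [0000011]: clauses=TFTFT -> 0
  row 4 [0000100]: clauses=TTTFT -> 0
  (every remaining row is evaluated the same way; all 128 results are listed next)
Full result column, 8 rows per line (x1,x2,x3,x4 fixed per line; x5,x6,x7 runs 000..111 left to right):
  rows 0-7 [x1,x2,x3,x4=0000]: 00000000  (ones: 0)
  rows 8-15 [x1,x2,x3,x4=0001]: 11001100  (ones: 4)
  rows 16-23 [x1,x2,x3,x4=0010]: 00000000  (ones: 0)
  rows 24-31 [x1,x2,x3,x4=0011]: 11001100  (ones: 4)
  rows 32-39 [x1,x2,x3,x4=0100]: 00000000  (ones: 0)
  rows 40-47 [x1,x2,x3,x4=0101]: 01000100  (ones: 2)
  rows 48-55 [x1,x2,x3,x4=0110]: 00000000  (ones: 0)
  rows 56-63 [x1,x2,x3,x4=0111]: 11001100  (ones: 4)
  rows 64-71 [x1,x2,x3,x4=1000]: 11001100  (ones: 4)
  rows 72-79 [x1,x2,x3,x4=1001]: 11001100  (ones: 4)
  rows 80-87 [x1,x2,x3,x4=1010]: 00001100  (ones: 2)
  rows 88-95 [x1,x2,x3,x4=1011]: 11001100  (ones: 4)
  rows 96-103 [x1,x2,x3,x4=1100]: 00000000  (ones: 0)
  rows 104-111 [x1,x2,x3,x4=1101]: 00000000  (ones: 0)
  rows 112-119 [x1,x2,x3,x4=1110]: 00000000  (ones: 0)
  rows 120-127 [x1,x2,x3,x4=1111]: 00000000  (ones: 0)
Satisfying assignments = 0+4+0+4+0+2+0+4+4+4+2+4+0+0+0+0 = 28

28


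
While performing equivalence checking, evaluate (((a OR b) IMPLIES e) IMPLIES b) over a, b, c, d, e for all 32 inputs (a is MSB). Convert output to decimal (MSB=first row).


Formula: (((a OR b) IMPLIES e) IMPLIES b) over a, b, c, d, e (32 rows)
Evaluate each row (bits = a,b,c,d,e, MSB first):
  row 0 [00000]: (((0 OR 0) IMPLIES 0) IMPLIES 0) -> 0
  row 1 [00001]: (((0 OR 0) IMPLIES 1) IMPLIES 0) -> 0
  row 2 [00010]: (((0 OR 0) IMPLIES 0) IMPLIES 0) -> 0
  row 3 [00011]: (((0 OR 0) IMPLIES 1) IMPLIES 0) -> 0
  row 4 [00100]: (((0 OR 0) IMPLIES 0) IMPLIES 0) -> 0
  row 5 [00101]: (((0 OR 0) IMPLIES 1) IMPLIES 0) -> 0
  row 6 [00110]: (((0 OR 0) IMPLIES 0) IMPLIES 0) -> 0
  row 7 [00111]: (((0 OR 0) IMPLIES 1) IMPLIES 0) -> 0
  row 8 [01000]: (((0 OR 1) IMPLIES 0) IMPLIES 1) -> 1
  row 9 [01001]: (((0 OR 1) IMPLIES 1) IMPLIES 1) -> 1
  row 10 [01010]: (((0 OR 1) IMPLIES 0) IMPLIES 1) -> 1
  row 11 [01011]: (((0 OR 1) IMPLIES 1) IMPLIES 1) -> 1
  row 12 [01100]: (((0 OR 1) IMPLIES 0) IMPLIES 1) -> 1
  row 13 [01101]: (((0 OR 1) IMPLIES 1) IMPLIES 1) -> 1
  row 14 [01110]: (((0 OR 1) IMPLIES 0) IMPLIES 1) -> 1
  row 15 [01111]: (((0 OR 1) IMPLIES 1) IMPLIES 1) -> 1
  row 16 [10000]: (((1 OR 0) IMPLIES 0) IMPLIES 0) -> 1
  row 17 [10001]: (((1 OR 0) IMPLIES 1) IMPLIES 0) -> 0
  row 18 [10010]: (((1 OR 0) IMPLIES 0) IMPLIES 0) -> 1
  row 19 [10011]: (((1 OR 0) IMPLIES 1) IMPLIES 0) -> 0
  row 20 [10100]: (((1 OR 0) IMPLIES 0) IMPLIES 0) -> 1
  row 21 [10101]: (((1 OR 0) IMPLIES 1) IMPLIES 0) -> 0
  row 22 [10110]: (((1 OR 0) IMPLIES 0) IMPLIES 0) -> 1
  row 23 [10111]: (((1 OR 0) IMPLIES 1) IMPLIES 0) -> 0
  row 24 [11000]: (((1 OR 1) IMPLIES 0) IMPLIES 1) -> 1
  row 25 [11001]: (((1 OR 1) IMPLIES 1) IMPLIES 1) -> 1
  row 26 [11010]: (((1 OR 1) IMPLIES 0) IMPLIES 1) -> 1
  row 27 [11011]: (((1 OR 1) IMPLIES 1) IMPLIES 1) -> 1
  row 28 [11100]: (((1 OR 1) IMPLIES 0) IMPLIES 1) -> 1
  row 29 [11101]: (((1 OR 1) IMPLIES 1) IMPLIES 1) -> 1
  row 30 [11110]: (((1 OR 1) IMPLIES 0) IMPLIES 1) -> 1
  row 31 [11111]: (((1 OR 1) IMPLIES 1) IMPLIES 1) -> 1
Full result column, 4 rows per line (a,b,c fixed per line; d,e runs 00..11 left to right):
  rows 0-3 [a,b,c=000]: 0000  = hex 0
  rows 4-7 [a,b,c=001]: 0000  = hex 0
  rows 8-11 [a,b,c=010]: 1111  = hex F
  rows 12-15 [a,b,c=011]: 1111  = hex F
  rows 16-19 [a,b,c=100]: 1010  = hex A
  rows 20-23 [a,b,c=101]: 1010  = hex A
  rows 24-27 [a,b,c=110]: 1111  = hex F
  rows 28-31 [a,b,c=111]: 1111  = hex F
Output column (row 0 .. row 31) = 00000000111111111010101011111111
Output column grouped in 4s = 0000 0000 1111 1111 1010 1010 1111 1111 = 0x00FFAAFF
Convert to decimal digit by digit (value = value*16 + digit):
  0 -> 0
  0*16 + 0 = 0
  0*16 + 15 (F) = 15
  15*16 + 15 (F) = 255
  255*16 + 10 (A) = 4090
  4090*16 + 10 (A) = 65450
  65450*16 + 15 (F) = 1047215
  1047215*16 + 15 (F) = 16755455
Decimal = 16755455

16755455


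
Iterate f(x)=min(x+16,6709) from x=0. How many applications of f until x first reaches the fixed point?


Step 1: x=0, cap=6709, increment=16
Step 2: x grows by 16 each step until capped at 6709; fixed point is x=6709
Step 3: iterations = ceil(6709/16) = 420

420


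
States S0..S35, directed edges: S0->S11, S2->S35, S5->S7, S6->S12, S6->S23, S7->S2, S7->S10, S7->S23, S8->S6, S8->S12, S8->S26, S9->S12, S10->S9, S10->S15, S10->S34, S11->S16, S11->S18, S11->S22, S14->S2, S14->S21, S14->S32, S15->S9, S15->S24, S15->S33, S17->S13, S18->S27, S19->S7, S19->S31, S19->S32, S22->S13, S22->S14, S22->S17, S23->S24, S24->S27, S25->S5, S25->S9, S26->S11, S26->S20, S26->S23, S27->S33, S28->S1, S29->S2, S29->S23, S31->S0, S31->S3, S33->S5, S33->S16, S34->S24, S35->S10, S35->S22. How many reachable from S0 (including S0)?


BFS from S0:
  layer 0: {S0}
  layer 1: {S11}
  layer 2: {S16, S18, S22}
  layer 3: {S13, S14, S17, S27}
  layer 4: {S2, S21, S32, S33}
  layer 5: {S5, S35}
  layer 6: {S7, S10}
  layer 7: {S9, S15, S23, S34}
  layer 8: {S12, S24}
Reachable set: {S0, S2, S5, S7, S9, S10, S11, S12, S13, S14, S15, S16, S17, S18, S21, S22, S23, S24, S27, S32, S33, S34, S35}
Count = 23

23


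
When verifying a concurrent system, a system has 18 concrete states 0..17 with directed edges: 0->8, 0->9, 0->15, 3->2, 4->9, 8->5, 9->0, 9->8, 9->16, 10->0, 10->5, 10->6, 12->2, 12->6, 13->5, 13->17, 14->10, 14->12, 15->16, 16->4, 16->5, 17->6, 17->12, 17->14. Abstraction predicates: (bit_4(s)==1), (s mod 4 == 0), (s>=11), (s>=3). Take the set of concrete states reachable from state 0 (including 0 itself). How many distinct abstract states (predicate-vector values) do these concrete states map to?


BFS from 0:
Concrete reachable: {0, 4, 5, 8, 9, 15, 16}
Abstract via predicates (bit_4(s)==1), (s mod 4 == 0), (s>=11), (s>=3):
  (0,0,0,1) <- {5, 9}
  (0,0,1,1) <- {15}
  (0,1,0,0) <- {0}
  (0,1,0,1) <- {4, 8}
  (1,1,1,1) <- {16}
Distinct abstract states = 5

5


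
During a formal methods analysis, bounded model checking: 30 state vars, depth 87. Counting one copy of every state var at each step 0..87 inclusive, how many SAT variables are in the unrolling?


BMC unrolls to depth k, creating one copy of each state var for steps 0..k.
Step count = 87 + 1 = 88 (steps 0 through 87)
Vars per step = 30
Total = 30 * 88 = 2640

2640


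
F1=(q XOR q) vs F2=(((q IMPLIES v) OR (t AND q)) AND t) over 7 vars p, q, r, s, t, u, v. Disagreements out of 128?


F1 = (q XOR q)
F2 = (((q IMPLIES v) OR (t AND q)) AND t)
Evaluate both on each of 128 rows (bits = p,q,r,s,t,u,v):
  row 0 [0000000]: F1=0 F2=0 -> 0
  row 1 [0000001]: F1=0 F2=0 -> 0
  row 2 [0000010]: F1=0 F2=0 -> 0
  row 3 [0000011]: F1=0 F2=0 -> 0
  row 4 [0000100]: F1=0 F2=1 (differ) -> 1
  (every remaining row is evaluated the same way; all 128 results are listed next)
Full result column, 8 rows per line (p,q,r,s fixed per line; t,u,v runs 000..111 left to right):
  rows 0-7 [p,q,r,s=0000]: 00001111  (ones: 4)
  rows 8-15 [p,q,r,s=0001]: 00001111  (ones: 4)
  rows 16-23 [p,q,r,s=0010]: 00001111  (ones: 4)
  rows 24-31 [p,q,r,s=0011]: 00001111  (ones: 4)
  rows 32-39 [p,q,r,s=0100]: 00001111  (ones: 4)
  rows 40-47 [p,q,r,s=0101]: 00001111  (ones: 4)
  rows 48-55 [p,q,r,s=0110]: 00001111  (ones: 4)
  rows 56-63 [p,q,r,s=0111]: 00001111  (ones: 4)
  rows 64-71 [p,q,r,s=1000]: 00001111  (ones: 4)
  rows 72-79 [p,q,r,s=1001]: 00001111  (ones: 4)
  rows 80-87 [p,q,r,s=1010]: 00001111  (ones: 4)
  rows 88-95 [p,q,r,s=1011]: 00001111  (ones: 4)
  rows 96-103 [p,q,r,s=1100]: 00001111  (ones: 4)
  rows 104-111 [p,q,r,s=1101]: 00001111  (ones: 4)
  rows 112-119 [p,q,r,s=1110]: 00001111  (ones: 4)
  rows 120-127 [p,q,r,s=1111]: 00001111  (ones: 4)
Disagreements = 4+4+4+4+4+4+4+4+4+4+4+4+4+4+4+4 = 64

64


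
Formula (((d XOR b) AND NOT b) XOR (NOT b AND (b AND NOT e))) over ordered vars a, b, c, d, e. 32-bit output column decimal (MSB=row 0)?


Formula: (((d XOR b) AND NOT b) XOR (NOT b AND (b AND NOT e))) over a, b, c, d, e (32 rows)
Evaluate each row (bits = a,b,c,d,e, MSB first):
  row 0 [00000]: (((0 XOR 0) AND NOT 0) XOR (NOT 0 AND (0 AND NOT 0))) -> 0
  row 1 [00001]: (((0 XOR 0) AND NOT 0) XOR (NOT 0 AND (0 AND NOT 1))) -> 0
  row 2 [00010]: (((1 XOR 0) AND NOT 0) XOR (NOT 0 AND (0 AND NOT 0))) -> 1
  row 3 [00011]: (((1 XOR 0) AND NOT 0) XOR (NOT 0 AND (0 AND NOT 1))) -> 1
  row 4 [00100]: (((0 XOR 0) AND NOT 0) XOR (NOT 0 AND (0 AND NOT 0))) -> 0
  row 5 [00101]: (((0 XOR 0) AND NOT 0) XOR (NOT 0 AND (0 AND NOT 1))) -> 0
  row 6 [00110]: (((1 XOR 0) AND NOT 0) XOR (NOT 0 AND (0 AND NOT 0))) -> 1
  row 7 [00111]: (((1 XOR 0) AND NOT 0) XOR (NOT 0 AND (0 AND NOT 1))) -> 1
  row 8 [01000]: (((0 XOR 1) AND NOT 1) XOR (NOT 1 AND (1 AND NOT 0))) -> 0
  row 9 [01001]: (((0 XOR 1) AND NOT 1) XOR (NOT 1 AND (1 AND NOT 1))) -> 0
  row 10 [01010]: (((1 XOR 1) AND NOT 1) XOR (NOT 1 AND (1 AND NOT 0))) -> 0
  row 11 [01011]: (((1 XOR 1) AND NOT 1) XOR (NOT 1 AND (1 AND NOT 1))) -> 0
  row 12 [01100]: (((0 XOR 1) AND NOT 1) XOR (NOT 1 AND (1 AND NOT 0))) -> 0
  row 13 [01101]: (((0 XOR 1) AND NOT 1) XOR (NOT 1 AND (1 AND NOT 1))) -> 0
  row 14 [01110]: (((1 XOR 1) AND NOT 1) XOR (NOT 1 AND (1 AND NOT 0))) -> 0
  row 15 [01111]: (((1 XOR 1) AND NOT 1) XOR (NOT 1 AND (1 AND NOT 1))) -> 0
  row 16 [10000]: (((0 XOR 0) AND NOT 0) XOR (NOT 0 AND (0 AND NOT 0))) -> 0
  row 17 [10001]: (((0 XOR 0) AND NOT 0) XOR (NOT 0 AND (0 AND NOT 1))) -> 0
  row 18 [10010]: (((1 XOR 0) AND NOT 0) XOR (NOT 0 AND (0 AND NOT 0))) -> 1
  row 19 [10011]: (((1 XOR 0) AND NOT 0) XOR (NOT 0 AND (0 AND NOT 1))) -> 1
  row 20 [10100]: (((0 XOR 0) AND NOT 0) XOR (NOT 0 AND (0 AND NOT 0))) -> 0
  row 21 [10101]: (((0 XOR 0) AND NOT 0) XOR (NOT 0 AND (0 AND NOT 1))) -> 0
  row 22 [10110]: (((1 XOR 0) AND NOT 0) XOR (NOT 0 AND (0 AND NOT 0))) -> 1
  row 23 [10111]: (((1 XOR 0) AND NOT 0) XOR (NOT 0 AND (0 AND NOT 1))) -> 1
  row 24 [11000]: (((0 XOR 1) AND NOT 1) XOR (NOT 1 AND (1 AND NOT 0))) -> 0
  row 25 [11001]: (((0 XOR 1) AND NOT 1) XOR (NOT 1 AND (1 AND NOT 1))) -> 0
  row 26 [11010]: (((1 XOR 1) AND NOT 1) XOR (NOT 1 AND (1 AND NOT 0))) -> 0
  row 27 [11011]: (((1 XOR 1) AND NOT 1) XOR (NOT 1 AND (1 AND NOT 1))) -> 0
  row 28 [11100]: (((0 XOR 1) AND NOT 1) XOR (NOT 1 AND (1 AND NOT 0))) -> 0
  row 29 [11101]: (((0 XOR 1) AND NOT 1) XOR (NOT 1 AND (1 AND NOT 1))) -> 0
  row 30 [11110]: (((1 XOR 1) AND NOT 1) XOR (NOT 1 AND (1 AND NOT 0))) -> 0
  row 31 [11111]: (((1 XOR 1) AND NOT 1) XOR (NOT 1 AND (1 AND NOT 1))) -> 0
Full result column, 4 rows per line (a,b,c fixed per line; d,e runs 00..11 left to right):
  rows 0-3 [a,b,c=000]: 0011  = hex 3
  rows 4-7 [a,b,c=001]: 0011  = hex 3
  rows 8-11 [a,b,c=010]: 0000  = hex 0
  rows 12-15 [a,b,c=011]: 0000  = hex 0
  rows 16-19 [a,b,c=100]: 0011  = hex 3
  rows 20-23 [a,b,c=101]: 0011  = hex 3
  rows 24-27 [a,b,c=110]: 0000  = hex 0
  rows 28-31 [a,b,c=111]: 0000  = hex 0
Output column (row 0 .. row 31) = 00110011000000000011001100000000
Output column grouped in 4s = 0011 0011 0000 0000 0011 0011 0000 0000 = 0x33003300
Convert to decimal digit by digit (value = value*16 + digit):
  3 -> 3
  3*16 + 3 = 51
  51*16 + 0 = 816
  816*16 + 0 = 13056
  13056*16 + 3 = 208899
  208899*16 + 3 = 3342387
  3342387*16 + 0 = 53478192
  53478192*16 + 0 = 855651072
Decimal = 855651072

855651072


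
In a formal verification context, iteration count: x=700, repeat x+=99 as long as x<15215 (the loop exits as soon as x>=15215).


Step 1: x goes from 700 toward 15215 by 99; the body runs while x<15215, so iterations = ceil((bound-start)/step)
Step 2: Distance=14515
Step 3: ceil(14515/99)=147

147


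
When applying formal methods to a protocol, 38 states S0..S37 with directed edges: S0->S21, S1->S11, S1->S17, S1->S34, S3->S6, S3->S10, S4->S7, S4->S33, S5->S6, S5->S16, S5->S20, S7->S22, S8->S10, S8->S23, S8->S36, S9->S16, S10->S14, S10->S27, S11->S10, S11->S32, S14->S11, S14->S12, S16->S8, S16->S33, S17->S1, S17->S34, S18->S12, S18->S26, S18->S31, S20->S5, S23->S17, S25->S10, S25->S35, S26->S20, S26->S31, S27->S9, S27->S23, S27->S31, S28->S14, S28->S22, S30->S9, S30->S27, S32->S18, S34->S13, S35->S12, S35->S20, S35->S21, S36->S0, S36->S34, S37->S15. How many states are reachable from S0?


BFS from S0:
  layer 0: {S0}
  layer 1: {S21}
Reachable set: {S0, S21}
Count = 2

2


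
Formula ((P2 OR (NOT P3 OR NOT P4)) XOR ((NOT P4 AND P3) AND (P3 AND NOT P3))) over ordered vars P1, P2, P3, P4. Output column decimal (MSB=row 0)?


Formula: ((P2 OR (NOT P3 OR NOT P4)) XOR ((NOT P4 AND P3) AND (P3 AND NOT P3))) over P1, P2, P3, P4 (16 rows)
Evaluate each row (bits = P1,P2,P3,P4, MSB first):
  row 0 [0000]: ((0 OR (NOT 0 OR NOT 0)) XOR ((NOT 0 AND 0) AND (0 AND NOT 0))) -> 1
  row 1 [0001]: ((0 OR (NOT 0 OR NOT 1)) XOR ((NOT 1 AND 0) AND (0 AND NOT 0))) -> 1
  row 2 [0010]: ((0 OR (NOT 1 OR NOT 0)) XOR ((NOT 0 AND 1) AND (1 AND NOT 1))) -> 1
  row 3 [0011]: ((0 OR (NOT 1 OR NOT 1)) XOR ((NOT 1 AND 1) AND (1 AND NOT 1))) -> 0
  row 4 [0100]: ((1 OR (NOT 0 OR NOT 0)) XOR ((NOT 0 AND 0) AND (0 AND NOT 0))) -> 1
  row 5 [0101]: ((1 OR (NOT 0 OR NOT 1)) XOR ((NOT 1 AND 0) AND (0 AND NOT 0))) -> 1
  row 6 [0110]: ((1 OR (NOT 1 OR NOT 0)) XOR ((NOT 0 AND 1) AND (1 AND NOT 1))) -> 1
  row 7 [0111]: ((1 OR (NOT 1 OR NOT 1)) XOR ((NOT 1 AND 1) AND (1 AND NOT 1))) -> 1
  row 8 [1000]: ((0 OR (NOT 0 OR NOT 0)) XOR ((NOT 0 AND 0) AND (0 AND NOT 0))) -> 1
  row 9 [1001]: ((0 OR (NOT 0 OR NOT 1)) XOR ((NOT 1 AND 0) AND (0 AND NOT 0))) -> 1
  row 10 [1010]: ((0 OR (NOT 1 OR NOT 0)) XOR ((NOT 0 AND 1) AND (1 AND NOT 1))) -> 1
  row 11 [1011]: ((0 OR (NOT 1 OR NOT 1)) XOR ((NOT 1 AND 1) AND (1 AND NOT 1))) -> 0
  row 12 [1100]: ((1 OR (NOT 0 OR NOT 0)) XOR ((NOT 0 AND 0) AND (0 AND NOT 0))) -> 1
  row 13 [1101]: ((1 OR (NOT 0 OR NOT 1)) XOR ((NOT 1 AND 0) AND (0 AND NOT 0))) -> 1
  row 14 [1110]: ((1 OR (NOT 1 OR NOT 0)) XOR ((NOT 0 AND 1) AND (1 AND NOT 1))) -> 1
  row 15 [1111]: ((1 OR (NOT 1 OR NOT 1)) XOR ((NOT 1 AND 1) AND (1 AND NOT 1))) -> 1
Full result column, 4 rows per line (P1,P2 fixed per line; P3,P4 runs 00..11 left to right):
  rows 0-3 [P1,P2=00]: 1110  = hex E
  rows 4-7 [P1,P2=01]: 1111  = hex F
  rows 8-11 [P1,P2=10]: 1110  = hex E
  rows 12-15 [P1,P2=11]: 1111  = hex F
Output column (row 0 .. row 15) = 1110111111101111
Output column grouped in 4s = 1110 1111 1110 1111 = 0xEFEF
Convert to decimal digit by digit (value = value*16 + digit):
  E -> 14
  14*16 + 15 (F) = 239
  239*16 + 14 (E) = 3838
  3838*16 + 15 (F) = 61423
Decimal = 61423

61423


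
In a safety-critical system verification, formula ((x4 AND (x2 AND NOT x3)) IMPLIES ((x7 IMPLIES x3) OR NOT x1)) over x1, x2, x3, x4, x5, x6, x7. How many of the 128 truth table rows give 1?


Formula: ((x4 AND (x2 AND NOT x3)) IMPLIES ((x7 IMPLIES x3) OR NOT x1)) over 7 vars (128 rows)
Evaluate each row (x1, x2, x3, x4, x5, x6, x7 as bits, MSB first):
  row 0 [0000000]: ((0 AND (0 AND NOT 0)) IMPLIES ((0 IMPLIES 0) OR NOT 0)) -> 1
  row 1 [0000001]: ((0 AND (0 AND NOT 0)) IMPLIES ((1 IMPLIES 0) OR NOT 0)) -> 1
  row 2 [0000010]: ((0 AND (0 AND NOT 0)) IMPLIES ((0 IMPLIES 0) OR NOT 0)) -> 1
  row 3 [0000011]: ((0 AND (0 AND NOT 0)) IMPLIES ((1 IMPLIES 0) OR NOT 0)) -> 1
  row 4 [0000100]: ((0 AND (0 AND NOT 0)) IMPLIES ((0 IMPLIES 0) OR NOT 0)) -> 1
  (every remaining row is evaluated the same way; all 128 results are listed next)
Full result column, 8 rows per line (x1,x2,x3,x4 fixed per line; x5,x6,x7 runs 000..111 left to right):
  rows 0-7 [x1,x2,x3,x4=0000]: 11111111  (ones: 8)
  rows 8-15 [x1,x2,x3,x4=0001]: 11111111  (ones: 8)
  rows 16-23 [x1,x2,x3,x4=0010]: 11111111  (ones: 8)
  rows 24-31 [x1,x2,x3,x4=0011]: 11111111  (ones: 8)
  rows 32-39 [x1,x2,x3,x4=0100]: 11111111  (ones: 8)
  rows 40-47 [x1,x2,x3,x4=0101]: 11111111  (ones: 8)
  rows 48-55 [x1,x2,x3,x4=0110]: 11111111  (ones: 8)
  rows 56-63 [x1,x2,x3,x4=0111]: 11111111  (ones: 8)
  rows 64-71 [x1,x2,x3,x4=1000]: 11111111  (ones: 8)
  rows 72-79 [x1,x2,x3,x4=1001]: 11111111  (ones: 8)
  rows 80-87 [x1,x2,x3,x4=1010]: 11111111  (ones: 8)
  rows 88-95 [x1,x2,x3,x4=1011]: 11111111  (ones: 8)
  rows 96-103 [x1,x2,x3,x4=1100]: 11111111  (ones: 8)
  rows 104-111 [x1,x2,x3,x4=1101]: 10101010  (ones: 4)
  rows 112-119 [x1,x2,x3,x4=1110]: 11111111  (ones: 8)
  rows 120-127 [x1,x2,x3,x4=1111]: 11111111  (ones: 8)
Count of 1-rows = 8+8+8+8+8+8+8+8+8+8+8+8+8+4+8+8 = 124

124
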